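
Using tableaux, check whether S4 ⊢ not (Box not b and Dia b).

Valid in S4

Tableau for the negation Box not b and Dia b:
1. Box not b and Dia b, u
2. Box not b, u   [and-rule on 1]
3. Dia b, u   [and-rule on 1]
4. not b, u   [Box-rule on 2 via uRu]
5. b, v   [Dia-rule on 3: fresh world v, uRv]
6. not b, v   [Box-rule on 2 via uRv]
Accessibility: uRu, uRv, vRv
Branch closes: b and not b both at v.
Every branch of the negation's tableau closes; the branch above is one of them.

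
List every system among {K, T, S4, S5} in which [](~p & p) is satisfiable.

K-tableau for the formula:
1. [](~p & p), w0
Complete open branch: satisfiable in K.
T-tableau for the formula:
1. [](~p & p), w0
2. ~p & p, w0
3. ~p, w0
4. p, w0
Accessibility: w0Rw0
Branch closes: p and ~p both at w0.
Every branch closes (one shown): unsatisfiable in T, hence also in S4, S5 (every S4/S5-frame is a T-frame).

K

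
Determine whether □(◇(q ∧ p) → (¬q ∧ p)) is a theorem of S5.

Invalid (countermodel exists)

Tableau for the negation ¬□(◇(q ∧ p) → (¬q ∧ p)):
1. ¬□(◇(q ∧ p) → (¬q ∧ p)), w0
2. ¬(◇(q ∧ p) → (¬q ∧ p)), w1
3. ◇(q ∧ p), w1
4. ¬(¬q ∧ p), w1
5. ¬p, w1
6. q ∧ p, w2
7. q, w2
8. p, w2
Accessibility: w0Rw0, w0Rw1, w0Rw2, w1Rw0, w1Rw1, w1Rw2, w2Rw0, w2Rw1, w2Rw2
The negation has an open branch (countermodel exists).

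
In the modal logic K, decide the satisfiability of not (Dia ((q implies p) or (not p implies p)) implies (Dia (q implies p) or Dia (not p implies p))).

1. not (Dia ((q implies p) or (not p implies p)) implies (Dia (q implies p) or Dia (not p implies p))), u
2. Dia ((q implies p) or (not p implies p)), u
3. not (Dia (q implies p) or Dia (not p implies p)), u
4. not Dia (q implies p), u
5. not Dia (not p implies p), u
6. (q implies p) or (not p implies p), v
7. not (q implies p), v
8. q, v
9. not p, v
10. not (not p implies p), v
11. not p implies p, v
12. p, v
Accessibility: uRv
Branch closes: p and not p both at v.
All branches of the tableau close; one closing branch shown above.

No, unsatisfiable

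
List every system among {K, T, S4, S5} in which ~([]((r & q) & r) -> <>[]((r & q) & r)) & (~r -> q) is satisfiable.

K-tableau for the formula:
1. ~([]((r & q) & r) -> <>[]((r & q) & r)) & (~r -> q), 0
2. ~([]((r & q) & r) -> <>[]((r & q) & r)), 0
3. ~r -> q, 0
4. []((r & q) & r), 0
5. ~<>[]((r & q) & r), 0
6. q, 0
Complete open branch: satisfiable in K.
T-tableau for the formula:
1. ~([]((r & q) & r) -> <>[]((r & q) & r)) & (~r -> q), 0
2. ~([]((r & q) & r) -> <>[]((r & q) & r)), 0
3. ~r -> q, 0
4. []((r & q) & r), 0
5. ~<>[]((r & q) & r), 0
6. (r & q) & r, 0
7. r & q, 0
8. r, 0
9. q, 0
10. ~[]((r & q) & r), 0
11. ~((r & q) & r), 1
12. (r & q) & r, 1
13. r & q, 1
14. r, 1
15. q, 1
16. ~[]((r & q) & r), 1
17. ~(r & q), 1
18. ~q, 1
Accessibility: 0R0, 0R1, 1R1
Branch closes: q and ~q both at 1.
Every branch closes (one shown): unsatisfiable in T, hence also in S4, S5 (every S4/S5-frame is a T-frame).

K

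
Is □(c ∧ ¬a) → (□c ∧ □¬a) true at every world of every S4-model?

Tableau for the negation ¬(□(c ∧ ¬a) → (□c ∧ □¬a)):
1. ¬(□(c ∧ ¬a) → (□c ∧ □¬a)), 0
2. □(c ∧ ¬a), 0
3. ¬(□c ∧ □¬a), 0
4. c ∧ ¬a, 0
5. c, 0
6. ¬a, 0
7. ¬□¬a, 0
8. a, 1
9. c ∧ ¬a, 1
10. c, 1
11. ¬a, 1
Accessibility: 0R0, 0R1, 1R1
Branch closes: a and ¬a both at 1.
All branches of the negation close; one closing branch shown above.

Valid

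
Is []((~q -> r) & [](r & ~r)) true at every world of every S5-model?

No, not valid

Tableau for the negation ~[]((~q -> r) & [](r & ~r)):
1. ~[]((~q -> r) & [](r & ~r)), w0
2. ~((~q -> r) & [](r & ~r)), w1
3. ~[](r & ~r), w1
4. ~(r & ~r), w2
5. r, w2
Accessibility: w0Rw0, w0Rw1, w0Rw2, w1Rw0, w1Rw1, w1Rw2, w2Rw0, w2Rw1, w2Rw2
The negation has an open branch (countermodel exists).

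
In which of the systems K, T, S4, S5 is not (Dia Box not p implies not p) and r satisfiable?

K, T, S4

S5-tableau for the formula:
1. not (Dia Box not p implies not p) and r, u
2. not (Dia Box not p implies not p), u
3. r, u
4. Dia Box not p, u
5. p, u
6. Box not p, v
7. not p, u
Accessibility: uRu, uRv, vRu, vRv
Branch closes: p and not p both at u.
Every branch closes (one shown): unsatisfiable in S5.
S4-tableau for the formula:
1. not (Dia Box not p implies not p) and r, u
2. not (Dia Box not p implies not p), u
3. r, u
4. Dia Box not p, u
5. p, u
6. Box not p, v
7. not p, v
Accessibility: uRu, uRv, vRv
Complete open branch: satisfiable in S4, hence also in K, T (this S4-model is also a K-model and a T-model).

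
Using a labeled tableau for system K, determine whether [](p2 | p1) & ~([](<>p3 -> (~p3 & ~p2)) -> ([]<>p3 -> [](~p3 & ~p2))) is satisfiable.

1. [](p2 | p1) & ~([](<>p3 -> (~p3 & ~p2)) -> ([]<>p3 -> [](~p3 & ~p2))), u
2. [](p2 | p1), u
3. ~([](<>p3 -> (~p3 & ~p2)) -> ([]<>p3 -> [](~p3 & ~p2))), u
4. [](<>p3 -> (~p3 & ~p2)), u
5. ~([]<>p3 -> [](~p3 & ~p2)), u
6. []<>p3, u
7. ~[](~p3 & ~p2), u
8. ~(~p3 & ~p2), v
9. p2 | p1, v
10. <>p3 -> (~p3 & ~p2), v
11. <>p3, v
12. p2, v
13. p1, v
14. ~<>p3, v
15. p3, w
16. ~p3, w
Accessibility: uRv, vRw
Branch closes: p3 and ~p3 both at w.
Every branch closes; the branch above is one of them.

Unsatisfiable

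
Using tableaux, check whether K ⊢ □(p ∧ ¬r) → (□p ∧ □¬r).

Valid in K

Tableau for the negation ¬(□(p ∧ ¬r) → (□p ∧ □¬r)):
1. ¬(□(p ∧ ¬r) → (□p ∧ □¬r)), 0
2. □(p ∧ ¬r), 0
3. ¬(□p ∧ □¬r), 0
4. ¬□¬r, 0
5. r, 1
6. p ∧ ¬r, 1
7. p, 1
8. ¬r, 1
Accessibility: 0R1
Branch closes: r and ¬r both at 1.
All branches of the negation close; one closing branch shown above.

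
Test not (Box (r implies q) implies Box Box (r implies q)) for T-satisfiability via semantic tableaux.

1. not (Box (r implies q) implies Box Box (r implies q)), u
2. Box (r implies q), u   [neg-implies-rule on 1]
3. not Box Box (r implies q), u   [neg-implies-rule on 1]
4. r implies q, u   [Box-rule on 2 via uRu]
5. q, u   [implies-rule on 4 (branches; this branch)]
6. not Box (r implies q), v   [neg-Box-rule on 3: fresh world v, uRv]
7. r implies q, v   [Box-rule on 2 via uRv]
8. q, v   [implies-rule on 7 (branches; this branch)]
9. not (r implies q), w   [neg-Box-rule on 6: fresh world w, vRw]
10. r, w   [neg-implies-rule on 9]
11. not q, w   [neg-implies-rule on 9]
Accessibility: uRu, uRv, vRv, vRw, wRw

Yes, satisfiable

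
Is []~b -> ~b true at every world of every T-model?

Yes, valid

Tableau for the negation ~([]~b -> ~b):
1. ~([]~b -> ~b), u
2. []~b, u
3. b, u
4. ~b, u
Accessibility: uRu
Branch closes: b and ~b both at u.
All branches of the negation close; one closing branch shown above.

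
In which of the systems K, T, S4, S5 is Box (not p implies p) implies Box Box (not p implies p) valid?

S4-tableau for the negation not (Box (not p implies p) implies Box Box (not p implies p)):
1. not (Box (not p implies p) implies Box Box (not p implies p)), u
2. Box (not p implies p), u
3. not Box Box (not p implies p), u
4. not p implies p, u
5. p, u
6. not Box (not p implies p), v
7. not p implies p, v
8. p, v
9. not (not p implies p), w
10. not p, w
11. not p implies p, w
12. p, w
Accessibility: uRu, uRv, uRw, vRv, vRw, wRw
Branch closes: p and not p both at w.
Every branch closes (one shown): valid in S4, hence also in S5 (every theorem of S4 is a theorem of S5).
T-tableau for the negation not (Box (not p implies p) implies Box Box (not p implies p)):
1. not (Box (not p implies p) implies Box Box (not p implies p)), u
2. Box (not p implies p), u
3. not Box Box (not p implies p), u
4. not p implies p, u
5. p, u
6. not Box (not p implies p), v
7. not p implies p, v
8. p, v
9. not (not p implies p), w
10. not p, w
Accessibility: uRu, uRv, vRv, vRw, wRw
Complete open branch: countermodel on a T-frame, so not valid in T, nor in K (the same frame is also a K-frame).

S4, S5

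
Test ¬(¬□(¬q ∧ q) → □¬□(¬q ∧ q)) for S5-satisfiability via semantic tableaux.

Unsatisfiable

1. ¬(¬□(¬q ∧ q) → □¬□(¬q ∧ q)), 0
2. ¬□(¬q ∧ q), 0   [¬→-rule on 1]
3. ¬□¬□(¬q ∧ q), 0   [¬→-rule on 1]
4. ¬(¬q ∧ q), 1   [¬□-rule on 2: fresh world 1, 0R1]
5. ¬q, 1   [¬∧-rule on 4 (branches; this branch)]
6. □(¬q ∧ q), 2   [¬□-rule on 3: fresh world 2, 0R2]
7. ¬q ∧ q, 0   [□-rule on 6 via 2R0]
8. ¬q, 0   [∧-rule on 7]
9. q, 0   [∧-rule on 7]
Accessibility: 0R0, 0R1, 0R2, 1R0, 1R1, 1R2, 2R0, 2R1, 2R2
Branch closes: q and ¬q both at 0.
Every branch closes; the branch above is one of them.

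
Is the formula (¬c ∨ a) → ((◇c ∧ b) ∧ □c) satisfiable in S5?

Satisfiable

1. (¬c ∨ a) → ((◇c ∧ b) ∧ □c), w0
2. (◇c ∧ b) ∧ □c, w0
3. ◇c ∧ b, w0
4. □c, w0
5. ◇c, w0
6. b, w0
7. c, w0
8. c, w1
Accessibility: w0Rw0, w0Rw1, w1Rw0, w1Rw1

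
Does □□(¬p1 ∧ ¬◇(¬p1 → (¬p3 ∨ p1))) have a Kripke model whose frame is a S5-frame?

1. □□(¬p1 ∧ ¬◇(¬p1 → (¬p3 ∨ p1))), 0
2. □(¬p1 ∧ ¬◇(¬p1 → (¬p3 ∨ p1))), 0   [□-rule on 1 via 0R0]
3. ¬p1 ∧ ¬◇(¬p1 → (¬p3 ∨ p1)), 0   [□-rule on 2 via 0R0]
4. ¬p1, 0   [∧-rule on 3]
5. ¬◇(¬p1 → (¬p3 ∨ p1)), 0   [∧-rule on 3]
6. ¬(¬p1 → (¬p3 ∨ p1)), 0   [¬◇-rule on 5 via 0R0]
7. ¬(¬p3 ∨ p1), 0   [¬→-rule on 6]
8. p3, 0   [¬∨-rule on 7]
Accessibility: 0R0

Yes, satisfiable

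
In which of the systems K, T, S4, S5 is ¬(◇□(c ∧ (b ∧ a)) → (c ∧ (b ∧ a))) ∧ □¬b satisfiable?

K

T-tableau for the formula:
1. ¬(◇□(c ∧ (b ∧ a)) → (c ∧ (b ∧ a))) ∧ □¬b, w0
2. ¬(◇□(c ∧ (b ∧ a)) → (c ∧ (b ∧ a))), w0   [∧-rule on 1]
3. □¬b, w0   [∧-rule on 1]
4. ◇□(c ∧ (b ∧ a)), w0   [¬→-rule on 2]
5. ¬(c ∧ (b ∧ a)), w0   [¬→-rule on 2]
6. ¬b, w0   [□-rule on 3 via w0Rw0]
7. ¬(b ∧ a), w0   [¬∧-rule on 5 (branches; this branch)]
8. ¬a, w0   [¬∧-rule on 7 (branches; this branch)]
9. □(c ∧ (b ∧ a)), w1   [◇-rule on 4: fresh world w1, w0Rw1]
10. ¬b, w1   [□-rule on 3 via w0Rw1]
11. c ∧ (b ∧ a), w1   [□-rule on 9 via w1Rw1]
12. c, w1   [∧-rule on 11]
13. b ∧ a, w1   [∧-rule on 11]
14. b, w1   [∧-rule on 13]
15. a, w1   [∧-rule on 13]
Accessibility: w0Rw0, w0Rw1, w1Rw1
Branch closes: b and ¬b both at w1.
Every branch closes (one shown): unsatisfiable in T, hence also in S4, S5 (every S4/S5-frame is a T-frame).
K-tableau for the formula:
1. ¬(◇□(c ∧ (b ∧ a)) → (c ∧ (b ∧ a))) ∧ □¬b, w0
2. ¬(◇□(c ∧ (b ∧ a)) → (c ∧ (b ∧ a))), w0   [∧-rule on 1]
3. □¬b, w0   [∧-rule on 1]
4. ◇□(c ∧ (b ∧ a)), w0   [¬→-rule on 2]
5. ¬(c ∧ (b ∧ a)), w0   [¬→-rule on 2]
6. ¬(b ∧ a), w0   [¬∧-rule on 5 (branches; this branch)]
7. ¬a, w0   [¬∧-rule on 6 (branches; this branch)]
8. □(c ∧ (b ∧ a)), w1   [◇-rule on 4: fresh world w1, w0Rw1]
9. ¬b, w1   [□-rule on 3 via w0Rw1]
Accessibility: w0Rw1
Complete open branch: satisfiable in K.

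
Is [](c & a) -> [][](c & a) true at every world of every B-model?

Tableau for the negation ~([](c & a) -> [][](c & a)):
1. ~([](c & a) -> [][](c & a)), u
2. [](c & a), u
3. ~[][](c & a), u
4. c & a, u
5. c, u
6. a, u
7. ~[](c & a), v
8. c & a, v
9. c, v
10. a, v
11. ~(c & a), w
12. ~a, w
Accessibility: uRu, uRv, vRu, vRv, vRw, wRv, wRw
The negation has an open branch (countermodel exists).

Invalid (countermodel exists)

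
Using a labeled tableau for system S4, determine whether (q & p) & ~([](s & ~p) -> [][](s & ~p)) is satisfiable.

Unsatisfiable

1. (q & p) & ~([](s & ~p) -> [][](s & ~p)), 0
2. q & p, 0
3. ~([](s & ~p) -> [][](s & ~p)), 0
4. q, 0
5. p, 0
6. [](s & ~p), 0
7. ~[][](s & ~p), 0
8. s & ~p, 0
9. s, 0
10. ~p, 0
Accessibility: 0R0
Branch closes: p and ~p both at 0.
All branches of the tableau close; one closing branch shown above.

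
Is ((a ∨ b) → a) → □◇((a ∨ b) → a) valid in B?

Valid

Tableau for the negation ¬(((a ∨ b) → a) → □◇((a ∨ b) → a)):
1. ¬(((a ∨ b) → a) → □◇((a ∨ b) → a)), u
2. (a ∨ b) → a, u   [¬→-rule on 1]
3. ¬□◇((a ∨ b) → a), u   [¬→-rule on 1]
4. ¬(a ∨ b), u   [→-rule on 2 (branches; this branch)]
5. ¬a, u   [¬∨-rule on 4]
6. ¬b, u   [¬∨-rule on 4]
7. ¬◇((a ∨ b) → a), v   [¬□-rule on 3: fresh world v, uRv]
8. ¬((a ∨ b) → a), u   [¬◇-rule on 7 via vRu]
9. a ∨ b, u   [¬→-rule on 8]
10. ¬((a ∨ b) → a), v   [¬◇-rule on 7 via vRv]
11. a ∨ b, v   [¬→-rule on 10]
12. ¬a, v   [¬→-rule on 10]
13. b, u   [∨-rule on 9 (branches; this branch)]
Accessibility: uRu, uRv, vRu, vRv
Branch closes: b and ¬b both at u.
All branches of the negation close; one closing branch shown above.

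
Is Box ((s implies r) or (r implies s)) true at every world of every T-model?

Yes, valid

Tableau for the negation not Box ((s implies r) or (r implies s)):
1. not Box ((s implies r) or (r implies s)), w0
2. not ((s implies r) or (r implies s)), w1   [neg-Box-rule on 1: fresh world w1, w0Rw1]
3. not (s implies r), w1   [neg-or-rule on 2]
4. not (r implies s), w1   [neg-or-rule on 2]
5. s, w1   [neg-implies-rule on 3]
6. not r, w1   [neg-implies-rule on 3]
7. r, w1   [neg-implies-rule on 4]
8. not s, w1   [neg-implies-rule on 4]
Accessibility: w0Rw0, w0Rw1, w1Rw1
Branch closes: r and not r both at w1.
All branches of the negation close; one closing branch shown above.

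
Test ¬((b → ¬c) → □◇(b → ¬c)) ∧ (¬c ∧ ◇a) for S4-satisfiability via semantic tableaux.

1. ¬((b → ¬c) → □◇(b → ¬c)) ∧ (¬c ∧ ◇a), 0
2. ¬((b → ¬c) → □◇(b → ¬c)), 0
3. ¬c ∧ ◇a, 0
4. b → ¬c, 0
5. ¬□◇(b → ¬c), 0
6. ¬c, 0
7. ◇a, 0
8. ¬◇(b → ¬c), 1
9. ¬(b → ¬c), 1
10. b, 1
11. c, 1
12. a, 2
Accessibility: 0R0, 0R1, 0R2, 1R1, 2R2

Satisfiable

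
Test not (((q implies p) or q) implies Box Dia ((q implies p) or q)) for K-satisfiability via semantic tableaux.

1. not (((q implies p) or q) implies Box Dia ((q implies p) or q)), 0
2. (q implies p) or q, 0
3. not Box Dia ((q implies p) or q), 0
4. q, 0
5. not Dia ((q implies p) or q), 1
Accessibility: 0R1

Yes, satisfiable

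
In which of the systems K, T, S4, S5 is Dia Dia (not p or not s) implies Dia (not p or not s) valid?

S4, S5

T-tableau for the negation not (Dia Dia (not p or not s) implies Dia (not p or not s)):
1. not (Dia Dia (not p or not s) implies Dia (not p or not s)), w0
2. Dia Dia (not p or not s), w0   [neg-implies-rule on 1]
3. not Dia (not p or not s), w0   [neg-implies-rule on 1]
4. not (not p or not s), w0   [neg-Dia-rule on 3 via w0Rw0]
5. p, w0   [neg-or-rule on 4]
6. s, w0   [neg-or-rule on 4]
7. Dia (not p or not s), w1   [Dia-rule on 2: fresh world w1, w0Rw1]
8. not (not p or not s), w1   [neg-Dia-rule on 3 via w0Rw1]
9. p, w1   [neg-or-rule on 8]
10. s, w1   [neg-or-rule on 8]
11. not p or not s, w2   [Dia-rule on 7: fresh world w2, w1Rw2]
12. not s, w2   [or-rule on 11 (branches; this branch)]
Accessibility: w0Rw0, w0Rw1, w1Rw1, w1Rw2, w2Rw2
Complete open branch: countermodel on a T-frame, so not valid in T, nor in K (the same frame is also a K-frame).
S4-tableau for the negation not (Dia Dia (not p or not s) implies Dia (not p or not s)):
1. not (Dia Dia (not p or not s) implies Dia (not p or not s)), w0
2. Dia Dia (not p or not s), w0   [neg-implies-rule on 1]
3. not Dia (not p or not s), w0   [neg-implies-rule on 1]
4. not (not p or not s), w0   [neg-Dia-rule on 3 via w0Rw0]
5. p, w0   [neg-or-rule on 4]
6. s, w0   [neg-or-rule on 4]
7. Dia (not p or not s), w1   [Dia-rule on 2: fresh world w1, w0Rw1]
8. not (not p or not s), w1   [neg-Dia-rule on 3 via w0Rw1]
9. p, w1   [neg-or-rule on 8]
10. s, w1   [neg-or-rule on 8]
11. not p or not s, w2   [Dia-rule on 7: fresh world w2, w1Rw2]
12. not (not p or not s), w2   [neg-Dia-rule on 3 via w0Rw2]
13. p, w2   [neg-or-rule on 12]
14. s, w2   [neg-or-rule on 12]
15. not s, w2   [or-rule on 11 (branches; this branch)]
Accessibility: w0Rw0, w0Rw1, w0Rw2, w1Rw1, w1Rw2, w2Rw2
Branch closes: s and not s both at w2.
Every branch closes (one shown): valid in S4, hence also in S5 (every theorem of S4 is a theorem of S5).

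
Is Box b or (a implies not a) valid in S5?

Tableau for the negation not (Box b or (a implies not a)):
1. not (Box b or (a implies not a)), 0
2. not Box b, 0
3. not (a implies not a), 0
4. a, 0
5. not b, 1
Accessibility: 0R0, 0R1, 1R0, 1R1
The negation has an open branch (countermodel exists).

No, not valid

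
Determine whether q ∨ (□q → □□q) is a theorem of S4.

Valid in S4

Tableau for the negation ¬(q ∨ (□q → □□q)):
1. ¬(q ∨ (□q → □□q)), u
2. ¬q, u   [¬∨-rule on 1]
3. ¬(□q → □□q), u   [¬∨-rule on 1]
4. □q, u   [¬→-rule on 3]
5. ¬□□q, u   [¬→-rule on 3]
6. q, u   [□-rule on 4 via uRu]
Accessibility: uRu
Branch closes: q and ¬q both at u.
All branches of the negation close; one closing branch shown above.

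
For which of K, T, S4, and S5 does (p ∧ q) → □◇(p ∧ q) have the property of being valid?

S5

S4-tableau for the negation ¬((p ∧ q) → □◇(p ∧ q)):
1. ¬((p ∧ q) → □◇(p ∧ q)), u
2. p ∧ q, u   [¬→-rule on 1]
3. ¬□◇(p ∧ q), u   [¬→-rule on 1]
4. p, u   [∧-rule on 2]
5. q, u   [∧-rule on 2]
6. ¬◇(p ∧ q), v   [¬□-rule on 3: fresh world v, uRv]
7. ¬(p ∧ q), v   [¬◇-rule on 6 via vRv]
8. ¬q, v   [¬∧-rule on 7 (branches; this branch)]
Accessibility: uRu, uRv, vRv
Complete open branch: countermodel on an S4-frame, so not valid in S4, nor in K, T (the same frame is also a K-frame and a T-frame).
S5-tableau for the negation ¬((p ∧ q) → □◇(p ∧ q)):
1. ¬((p ∧ q) → □◇(p ∧ q)), u
2. p ∧ q, u   [¬→-rule on 1]
3. ¬□◇(p ∧ q), u   [¬→-rule on 1]
4. p, u   [∧-rule on 2]
5. q, u   [∧-rule on 2]
6. ¬◇(p ∧ q), v   [¬□-rule on 3: fresh world v, uRv]
7. ¬(p ∧ q), u   [¬◇-rule on 6 via vRu]
8. ¬(p ∧ q), v   [¬◇-rule on 6 via vRv]
9. ¬q, u   [¬∧-rule on 7 (branches; this branch)]
Accessibility: uRu, uRv, vRu, vRv
Branch closes: q and ¬q both at u.
Every branch closes (one shown): valid in S5.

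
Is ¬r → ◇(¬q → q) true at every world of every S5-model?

Tableau for the negation ¬(¬r → ◇(¬q → q)):
1. ¬(¬r → ◇(¬q → q)), w0
2. ¬r, w0
3. ¬◇(¬q → q), w0
4. ¬(¬q → q), w0
5. ¬q, w0
Accessibility: w0Rw0
The negation has an open branch (countermodel exists).

Invalid (countermodel exists)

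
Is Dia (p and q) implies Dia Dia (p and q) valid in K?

Tableau for the negation not (Dia (p and q) implies Dia Dia (p and q)):
1. not (Dia (p and q) implies Dia Dia (p and q)), w0
2. Dia (p and q), w0   [neg-implies-rule on 1]
3. not Dia Dia (p and q), w0   [neg-implies-rule on 1]
4. p and q, w1   [Dia-rule on 2: fresh world w1, w0Rw1]
5. p, w1   [and-rule on 4]
6. q, w1   [and-rule on 4]
7. not Dia (p and q), w1   [neg-Dia-rule on 3 via w0Rw1]
Accessibility: w0Rw1
The negation has an open branch (countermodel exists).

No, not valid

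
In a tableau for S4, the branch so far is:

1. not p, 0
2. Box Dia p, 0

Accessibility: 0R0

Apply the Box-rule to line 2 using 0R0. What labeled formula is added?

Dia p, 0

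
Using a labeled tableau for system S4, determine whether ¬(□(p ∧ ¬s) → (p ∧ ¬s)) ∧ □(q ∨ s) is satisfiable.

Unsatisfiable (every branch closes)

1. ¬(□(p ∧ ¬s) → (p ∧ ¬s)) ∧ □(q ∨ s), w0
2. ¬(□(p ∧ ¬s) → (p ∧ ¬s)), w0
3. □(q ∨ s), w0
4. □(p ∧ ¬s), w0
5. ¬(p ∧ ¬s), w0
6. q ∨ s, w0
7. p ∧ ¬s, w0
8. p, w0
9. ¬s, w0
10. s, w0
Accessibility: w0Rw0
Branch closes: s and ¬s both at w0.
All branches of the tableau close; one closing branch shown above.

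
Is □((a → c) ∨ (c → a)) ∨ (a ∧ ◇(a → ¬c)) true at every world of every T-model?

Tableau for the negation ¬(□((a → c) ∨ (c → a)) ∨ (a ∧ ◇(a → ¬c))):
1. ¬(□((a → c) ∨ (c → a)) ∨ (a ∧ ◇(a → ¬c))), 0
2. ¬□((a → c) ∨ (c → a)), 0
3. ¬(a ∧ ◇(a → ¬c)), 0
4. ¬◇(a → ¬c), 0
5. ¬(a → ¬c), 0
6. a, 0
7. c, 0
8. ¬((a → c) ∨ (c → a)), 1
9. ¬(a → c), 1
10. ¬(c → a), 1
11. a, 1
12. ¬c, 1
13. c, 1
14. ¬a, 1
Accessibility: 0R0, 0R1, 1R1
Branch closes: c and ¬c both at 1.
All branches of the negation close; one closing branch shown above.

Valid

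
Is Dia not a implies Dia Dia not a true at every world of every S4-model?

Tableau for the negation not (Dia not a implies Dia Dia not a):
1. not (Dia not a implies Dia Dia not a), 0
2. Dia not a, 0
3. not Dia Dia not a, 0
4. not Dia not a, 0
5. a, 0
6. not a, 1
7. not Dia not a, 1
8. a, 1
Accessibility: 0R0, 0R1, 1R1
Branch closes: a and not a both at 1.
Every branch of the negation's tableau closes; the branch above is one of them.

Valid in S4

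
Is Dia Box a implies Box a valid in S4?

No, not valid

Tableau for the negation not (Dia Box a implies Box a):
1. not (Dia Box a implies Box a), u
2. Dia Box a, u
3. not Box a, u
4. Box a, v
5. a, v
6. not a, w
Accessibility: uRu, uRv, uRw, vRv, wRw
The negation has an open branch (countermodel exists).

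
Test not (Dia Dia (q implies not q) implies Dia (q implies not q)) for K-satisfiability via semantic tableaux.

1. not (Dia Dia (q implies not q) implies Dia (q implies not q)), w0
2. Dia Dia (q implies not q), w0
3. not Dia (q implies not q), w0
4. Dia (q implies not q), w1
5. not (q implies not q), w1
6. q, w1
7. q implies not q, w2
8. not q, w2
Accessibility: w0Rw1, w1Rw2

Satisfiable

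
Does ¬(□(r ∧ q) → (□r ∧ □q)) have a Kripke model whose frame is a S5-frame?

Unsatisfiable (every branch closes)

1. ¬(□(r ∧ q) → (□r ∧ □q)), w0
2. □(r ∧ q), w0
3. ¬(□r ∧ □q), w0
4. r ∧ q, w0
5. r, w0
6. q, w0
7. ¬□q, w0
8. ¬q, w1
9. r ∧ q, w1
10. r, w1
11. q, w1
Accessibility: w0Rw0, w0Rw1, w1Rw0, w1Rw1
Branch closes: q and ¬q both at w1.
All branches of the tableau close; one closing branch shown above.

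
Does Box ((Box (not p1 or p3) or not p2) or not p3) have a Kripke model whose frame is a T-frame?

Satisfiable

1. Box ((Box (not p1 or p3) or not p2) or not p3), u
2. (Box (not p1 or p3) or not p2) or not p3, u
3. not p3, u
Accessibility: uRu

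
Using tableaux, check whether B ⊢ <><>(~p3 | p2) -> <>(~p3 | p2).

Tableau for the negation ~(<><>(~p3 | p2) -> <>(~p3 | p2)):
1. ~(<><>(~p3 | p2) -> <>(~p3 | p2)), w0
2. <><>(~p3 | p2), w0   [~->-rule on 1]
3. ~<>(~p3 | p2), w0   [~->-rule on 1]
4. ~(~p3 | p2), w0   [~<>-rule on 3 via w0Rw0]
5. p3, w0   [~|-rule on 4]
6. ~p2, w0   [~|-rule on 4]
7. <>(~p3 | p2), w1   [<>-rule on 2: fresh world w1, w0Rw1]
8. ~(~p3 | p2), w1   [~<>-rule on 3 via w0Rw1]
9. p3, w1   [~|-rule on 8]
10. ~p2, w1   [~|-rule on 8]
11. ~p3 | p2, w2   [<>-rule on 7: fresh world w2, w1Rw2]
12. p2, w2   [|-rule on 11 (branches; this branch)]
Accessibility: w0Rw0, w0Rw1, w1Rw0, w1Rw1, w1Rw2, w2Rw1, w2Rw2
The negation has an open branch (countermodel exists).

Not valid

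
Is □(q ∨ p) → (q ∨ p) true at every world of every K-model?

Tableau for the negation ¬(□(q ∨ p) → (q ∨ p)):
1. ¬(□(q ∨ p) → (q ∨ p)), u
2. □(q ∨ p), u
3. ¬(q ∨ p), u
4. ¬q, u
5. ¬p, u
The negation has an open branch (countermodel exists).

No, not valid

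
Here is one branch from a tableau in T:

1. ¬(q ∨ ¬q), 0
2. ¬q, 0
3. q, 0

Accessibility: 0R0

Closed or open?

Both q and ¬q appear at 0.

Closed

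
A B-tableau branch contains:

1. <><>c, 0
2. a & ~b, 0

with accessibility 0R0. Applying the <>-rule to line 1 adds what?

a fresh world 1 with 0R1, and <>c at 1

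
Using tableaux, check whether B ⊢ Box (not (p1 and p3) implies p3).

Tableau for the negation not Box (not (p1 and p3) implies p3):
1. not Box (not (p1 and p3) implies p3), u
2. not (not (p1 and p3) implies p3), v   [neg-Box-rule on 1: fresh world v, uRv]
3. not (p1 and p3), v   [neg-implies-rule on 2]
4. not p3, v   [neg-implies-rule on 2]
Accessibility: uRu, uRv, vRu, vRv
The negation has an open branch (countermodel exists).

Invalid (countermodel exists)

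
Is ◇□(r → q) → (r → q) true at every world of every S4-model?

Tableau for the negation ¬(◇□(r → q) → (r → q)):
1. ¬(◇□(r → q) → (r → q)), u
2. ◇□(r → q), u
3. ¬(r → q), u
4. r, u
5. ¬q, u
6. □(r → q), v
7. r → q, v
8. q, v
Accessibility: uRu, uRv, vRv
The negation has an open branch (countermodel exists).

Not valid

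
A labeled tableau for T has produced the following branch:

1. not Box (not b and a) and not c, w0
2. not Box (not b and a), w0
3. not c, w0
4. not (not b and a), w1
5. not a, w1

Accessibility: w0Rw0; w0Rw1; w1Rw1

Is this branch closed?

No world carries both an atom and its negation.

Open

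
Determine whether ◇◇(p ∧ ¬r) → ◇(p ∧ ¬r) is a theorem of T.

Invalid (countermodel exists)

Tableau for the negation ¬(◇◇(p ∧ ¬r) → ◇(p ∧ ¬r)):
1. ¬(◇◇(p ∧ ¬r) → ◇(p ∧ ¬r)), 0
2. ◇◇(p ∧ ¬r), 0
3. ¬◇(p ∧ ¬r), 0
4. ¬(p ∧ ¬r), 0
5. r, 0
6. ◇(p ∧ ¬r), 1
7. ¬(p ∧ ¬r), 1
8. r, 1
9. p ∧ ¬r, 2
10. p, 2
11. ¬r, 2
Accessibility: 0R0, 0R1, 1R1, 1R2, 2R2
The negation has an open branch (countermodel exists).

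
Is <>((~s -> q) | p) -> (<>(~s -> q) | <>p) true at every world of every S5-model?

Yes, valid

Tableau for the negation ~(<>((~s -> q) | p) -> (<>(~s -> q) | <>p)):
1. ~(<>((~s -> q) | p) -> (<>(~s -> q) | <>p)), 0
2. <>((~s -> q) | p), 0
3. ~(<>(~s -> q) | <>p), 0
4. ~<>(~s -> q), 0
5. ~<>p, 0
6. ~(~s -> q), 0
7. ~s, 0
8. ~q, 0
9. ~p, 0
10. (~s -> q) | p, 1
11. ~(~s -> q), 1
12. ~s, 1
13. ~q, 1
14. ~p, 1
15. ~s -> q, 1
16. q, 1
Accessibility: 0R0, 0R1, 1R0, 1R1
Branch closes: q and ~q both at 1.
All branches of the negation close; one closing branch shown above.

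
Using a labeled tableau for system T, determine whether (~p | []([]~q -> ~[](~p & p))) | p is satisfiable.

1. (~p | []([]~q -> ~[](~p & p))) | p, 0
2. p, 0
Accessibility: 0R0

Yes, satisfiable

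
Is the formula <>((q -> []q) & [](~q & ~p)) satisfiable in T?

1. <>((q -> []q) & [](~q & ~p)), u
2. (q -> []q) & [](~q & ~p), v
3. q -> []q, v
4. [](~q & ~p), v
5. ~q & ~p, v
6. ~q, v
7. ~p, v
Accessibility: uRu, uRv, vRv

Satisfiable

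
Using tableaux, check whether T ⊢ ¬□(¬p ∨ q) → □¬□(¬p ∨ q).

Not valid

Tableau for the negation ¬(¬□(¬p ∨ q) → □¬□(¬p ∨ q)):
1. ¬(¬□(¬p ∨ q) → □¬□(¬p ∨ q)), u
2. ¬□(¬p ∨ q), u
3. ¬□¬□(¬p ∨ q), u
4. ¬(¬p ∨ q), v
5. p, v
6. ¬q, v
7. □(¬p ∨ q), w
8. ¬p ∨ q, w
9. q, w
Accessibility: uRu, uRv, uRw, vRv, wRw
The negation has an open branch (countermodel exists).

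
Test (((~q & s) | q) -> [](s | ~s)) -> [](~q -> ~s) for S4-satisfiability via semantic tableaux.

Yes, satisfiable

1. (((~q & s) | q) -> [](s | ~s)) -> [](~q -> ~s), w0
2. [](~q -> ~s), w0   [->-rule on 1 (branches; this branch)]
3. ~q -> ~s, w0   [[]-rule on 2 via w0Rw0]
4. ~s, w0   [->-rule on 3 (branches; this branch)]
Accessibility: w0Rw0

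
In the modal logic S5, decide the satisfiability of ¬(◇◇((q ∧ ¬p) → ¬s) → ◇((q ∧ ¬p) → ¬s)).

1. ¬(◇◇((q ∧ ¬p) → ¬s) → ◇((q ∧ ¬p) → ¬s)), u
2. ◇◇((q ∧ ¬p) → ¬s), u
3. ¬◇((q ∧ ¬p) → ¬s), u
4. ¬((q ∧ ¬p) → ¬s), u
5. q ∧ ¬p, u
6. s, u
7. q, u
8. ¬p, u
9. ◇((q ∧ ¬p) → ¬s), v
10. ¬((q ∧ ¬p) → ¬s), v
11. q ∧ ¬p, v
12. s, v
13. q, v
14. ¬p, v
15. (q ∧ ¬p) → ¬s, w
16. ¬((q ∧ ¬p) → ¬s), w
17. q ∧ ¬p, w
18. s, w
19. q, w
20. ¬p, w
21. ¬(q ∧ ¬p), w
22. p, w
Accessibility: uRu, uRv, uRw, vRu, vRv, vRw, wRu, wRv, wRw
Branch closes: p and ¬p both at w.
All branches of the tableau close; one closing branch shown above.

Unsatisfiable (every branch closes)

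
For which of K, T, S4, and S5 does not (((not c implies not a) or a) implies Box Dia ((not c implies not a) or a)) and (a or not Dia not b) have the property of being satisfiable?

K

T-tableau for the formula:
1. not (((not c implies not a) or a) implies Box Dia ((not c implies not a) or a)) and (a or not Dia not b), u
2. not (((not c implies not a) or a) implies Box Dia ((not c implies not a) or a)), u
3. a or not Dia not b, u
4. (not c implies not a) or a, u
5. not Box Dia ((not c implies not a) or a), u
6. not Dia not b, u
7. b, u
8. not c implies not a, u
9. not a, u
10. not Dia ((not c implies not a) or a), v
11. b, v
12. not ((not c implies not a) or a), v
13. not (not c implies not a), v
14. not a, v
15. not c, v
16. a, v
Accessibility: uRu, uRv, vRv
Branch closes: a and not a both at v.
Every branch closes (one shown): unsatisfiable in T, hence also in S4, S5 (every S4/S5-frame is a T-frame).
K-tableau for the formula:
1. not (((not c implies not a) or a) implies Box Dia ((not c implies not a) or a)) and (a or not Dia not b), u
2. not (((not c implies not a) or a) implies Box Dia ((not c implies not a) or a)), u
3. a or not Dia not b, u
4. (not c implies not a) or a, u
5. not Box Dia ((not c implies not a) or a), u
6. not Dia not b, u
7. a, u
8. not Dia ((not c implies not a) or a), v
9. b, v
Accessibility: uRv
Complete open branch: satisfiable in K.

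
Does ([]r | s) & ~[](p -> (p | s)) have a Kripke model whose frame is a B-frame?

Unsatisfiable (every branch closes)

1. ([]r | s) & ~[](p -> (p | s)), u
2. []r | s, u
3. ~[](p -> (p | s)), u
4. []r, u
5. r, u
6. ~(p -> (p | s)), v
7. p, v
8. ~(p | s), v
9. ~p, v
10. ~s, v
Accessibility: uRu, uRv, vRu, vRv
Branch closes: p and ~p both at v.
(One branch shown.) All branches close.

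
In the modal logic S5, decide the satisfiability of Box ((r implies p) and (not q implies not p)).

Satisfiable

1. Box ((r implies p) and (not q implies not p)), u
2. (r implies p) and (not q implies not p), u   [Box-rule on 1 via uRu]
3. r implies p, u   [and-rule on 2]
4. not q implies not p, u   [and-rule on 2]
5. p, u   [implies-rule on 3 (branches; this branch)]
6. q, u   [implies-rule on 4 (branches; this branch)]
Accessibility: uRu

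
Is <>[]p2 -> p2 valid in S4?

No, not valid

Tableau for the negation ~(<>[]p2 -> p2):
1. ~(<>[]p2 -> p2), w0
2. <>[]p2, w0   [~->-rule on 1]
3. ~p2, w0   [~->-rule on 1]
4. []p2, w1   [<>-rule on 2: fresh world w1, w0Rw1]
5. p2, w1   [[]-rule on 4 via w1Rw1]
Accessibility: w0Rw0, w0Rw1, w1Rw1
The negation has an open branch (countermodel exists).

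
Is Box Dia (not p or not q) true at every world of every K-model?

Not valid

Tableau for the negation not Box Dia (not p or not q):
1. not Box Dia (not p or not q), 0
2. not Dia (not p or not q), 1
Accessibility: 0R1
The negation has an open branch (countermodel exists).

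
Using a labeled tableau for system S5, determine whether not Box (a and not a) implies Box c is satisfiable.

1. not Box (a and not a) implies Box c, w0
2. Box c, w0
3. c, w0
Accessibility: w0Rw0

Satisfiable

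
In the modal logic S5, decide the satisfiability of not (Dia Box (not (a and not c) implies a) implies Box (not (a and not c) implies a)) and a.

No, unsatisfiable

1. not (Dia Box (not (a and not c) implies a) implies Box (not (a and not c) implies a)) and a, 0
2. not (Dia Box (not (a and not c) implies a) implies Box (not (a and not c) implies a)), 0
3. a, 0
4. Dia Box (not (a and not c) implies a), 0
5. not Box (not (a and not c) implies a), 0
6. Box (not (a and not c) implies a), 1
7. not (a and not c) implies a, 0
8. not (a and not c) implies a, 1
9. a and not c, 0
10. not c, 0
11. a and not c, 1
12. a, 1
13. not c, 1
14. not (not (a and not c) implies a), 2
15. not (a and not c), 2
16. not a, 2
17. not (a and not c) implies a, 2
18. c, 2
19. a and not c, 2
20. a, 2
21. not c, 2
Accessibility: 0R0, 0R1, 0R2, 1R0, 1R1, 1R2, 2R0, 2R1, 2R2
Branch closes: a and not a both at 2.
Every branch closes; the branch above is one of them.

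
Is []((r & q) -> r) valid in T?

Valid in T

Tableau for the negation ~[]((r & q) -> r):
1. ~[]((r & q) -> r), w0
2. ~((r & q) -> r), w1
3. r & q, w1
4. ~r, w1
5. r, w1
6. q, w1
Accessibility: w0Rw0, w0Rw1, w1Rw1
Branch closes: r and ~r both at w1.
Every branch of the negation's tableau closes; the branch above is one of them.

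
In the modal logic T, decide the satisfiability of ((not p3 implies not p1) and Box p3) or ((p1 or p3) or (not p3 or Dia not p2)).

1. ((not p3 implies not p1) and Box p3) or ((p1 or p3) or (not p3 or Dia not p2)), w0
2. (p1 or p3) or (not p3 or Dia not p2), w0
3. not p3 or Dia not p2, w0
4. Dia not p2, w0
5. not p2, w1
Accessibility: w0Rw0, w0Rw1, w1Rw1

Satisfiable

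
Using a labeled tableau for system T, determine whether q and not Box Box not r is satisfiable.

Satisfiable

1. q and not Box Box not r, u
2. q, u   [and-rule on 1]
3. not Box Box not r, u   [and-rule on 1]
4. not Box not r, v   [neg-Box-rule on 3: fresh world v, uRv]
5. r, w   [neg-Box-rule on 4: fresh world w, vRw]
Accessibility: uRu, uRv, vRv, vRw, wRw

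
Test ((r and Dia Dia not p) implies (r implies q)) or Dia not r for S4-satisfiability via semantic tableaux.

Satisfiable

1. ((r and Dia Dia not p) implies (r implies q)) or Dia not r, w0
2. Dia not r, w0   [or-rule on 1 (branches; this branch)]
3. not r, w1   [Dia-rule on 2: fresh world w1, w0Rw1]
Accessibility: w0Rw0, w0Rw1, w1Rw1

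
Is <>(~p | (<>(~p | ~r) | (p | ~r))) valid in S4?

Valid in S4

Tableau for the negation ~<>(~p | (<>(~p | ~r) | (p | ~r))):
1. ~<>(~p | (<>(~p | ~r) | (p | ~r))), w0
2. ~(~p | (<>(~p | ~r) | (p | ~r))), w0
3. p, w0
4. ~(<>(~p | ~r) | (p | ~r)), w0
5. ~<>(~p | ~r), w0
6. ~(p | ~r), w0
7. ~p, w0
8. r, w0
Accessibility: w0Rw0
Branch closes: p and ~p both at w0.
Every branch of the negation's tableau closes; the branch above is one of them.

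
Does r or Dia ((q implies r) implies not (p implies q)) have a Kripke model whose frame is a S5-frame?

1. r or Dia ((q implies r) implies not (p implies q)), u
2. Dia ((q implies r) implies not (p implies q)), u   [or-rule on 1 (branches; this branch)]
3. (q implies r) implies not (p implies q), v   [Dia-rule on 2: fresh world v, uRv]
4. not (p implies q), v   [implies-rule on 3 (branches; this branch)]
5. p, v   [neg-implies-rule on 4]
6. not q, v   [neg-implies-rule on 4]
Accessibility: uRu, uRv, vRu, vRv

Satisfiable (open branch found)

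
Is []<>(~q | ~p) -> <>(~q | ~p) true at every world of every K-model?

Tableau for the negation ~([]<>(~q | ~p) -> <>(~q | ~p)):
1. ~([]<>(~q | ~p) -> <>(~q | ~p)), u
2. []<>(~q | ~p), u   [~->-rule on 1]
3. ~<>(~q | ~p), u   [~->-rule on 1]
The negation has an open branch (countermodel exists).

Not valid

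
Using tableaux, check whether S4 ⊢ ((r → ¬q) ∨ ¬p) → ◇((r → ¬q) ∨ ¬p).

Yes, valid

Tableau for the negation ¬(((r → ¬q) ∨ ¬p) → ◇((r → ¬q) ∨ ¬p)):
1. ¬(((r → ¬q) ∨ ¬p) → ◇((r → ¬q) ∨ ¬p)), 0
2. (r → ¬q) ∨ ¬p, 0
3. ¬◇((r → ¬q) ∨ ¬p), 0
4. ¬((r → ¬q) ∨ ¬p), 0
5. ¬(r → ¬q), 0
6. p, 0
7. r, 0
8. q, 0
9. r → ¬q, 0
10. ¬q, 0
Accessibility: 0R0
Branch closes: q and ¬q both at 0.
Every branch of the negation's tableau closes; the branch above is one of them.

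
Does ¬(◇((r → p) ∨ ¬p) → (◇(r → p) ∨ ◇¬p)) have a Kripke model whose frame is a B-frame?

1. ¬(◇((r → p) ∨ ¬p) → (◇(r → p) ∨ ◇¬p)), w0
2. ◇((r → p) ∨ ¬p), w0   [¬→-rule on 1]
3. ¬(◇(r → p) ∨ ◇¬p), w0   [¬→-rule on 1]
4. ¬◇(r → p), w0   [¬∨-rule on 3]
5. ¬◇¬p, w0   [¬∨-rule on 3]
6. ¬(r → p), w0   [¬◇-rule on 4 via w0Rw0]
7. r, w0   [¬→-rule on 6]
8. ¬p, w0   [¬→-rule on 6]
9. p, w0   [¬◇-rule on 5 via w0Rw0]
Accessibility: w0Rw0
Branch closes: p and ¬p both at w0.
Every branch closes; the branch above is one of them.

Unsatisfiable (every branch closes)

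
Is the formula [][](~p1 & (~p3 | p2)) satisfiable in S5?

1. [][](~p1 & (~p3 | p2)), 0
2. [](~p1 & (~p3 | p2)), 0
3. ~p1 & (~p3 | p2), 0
4. ~p1, 0
5. ~p3 | p2, 0
6. p2, 0
Accessibility: 0R0

Yes, satisfiable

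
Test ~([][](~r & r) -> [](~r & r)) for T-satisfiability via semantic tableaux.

1. ~([][](~r & r) -> [](~r & r)), w0
2. [][](~r & r), w0
3. ~[](~r & r), w0
4. [](~r & r), w0
5. ~r & r, w0
6. ~r, w0
7. r, w0
Accessibility: w0Rw0
Branch closes: r and ~r both at w0.
Every branch closes; the branch above is one of them.

No, unsatisfiable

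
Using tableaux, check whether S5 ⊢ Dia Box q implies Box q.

Valid in S5

Tableau for the negation not (Dia Box q implies Box q):
1. not (Dia Box q implies Box q), u
2. Dia Box q, u
3. not Box q, u
4. Box q, v
5. q, u
6. q, v
7. not q, w
8. q, w
Accessibility: uRu, uRv, uRw, vRu, vRv, vRw, wRu, wRv, wRw
Branch closes: q and not q both at w.
All branches of the negation close; one closing branch shown above.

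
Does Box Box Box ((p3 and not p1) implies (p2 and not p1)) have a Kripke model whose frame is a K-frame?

1. Box Box Box ((p3 and not p1) implies (p2 and not p1)), w0

Satisfiable (open branch found)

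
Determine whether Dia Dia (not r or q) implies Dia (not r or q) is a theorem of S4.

Tableau for the negation not (Dia Dia (not r or q) implies Dia (not r or q)):
1. not (Dia Dia (not r or q) implies Dia (not r or q)), u
2. Dia Dia (not r or q), u
3. not Dia (not r or q), u
4. not (not r or q), u
5. r, u
6. not q, u
7. Dia (not r or q), v
8. not (not r or q), v
9. r, v
10. not q, v
11. not r or q, w
12. not (not r or q), w
13. r, w
14. not q, w
15. q, w
Accessibility: uRu, uRv, uRw, vRv, vRw, wRw
Branch closes: q and not q both at w.
Every branch of the negation's tableau closes; the branch above is one of them.

Valid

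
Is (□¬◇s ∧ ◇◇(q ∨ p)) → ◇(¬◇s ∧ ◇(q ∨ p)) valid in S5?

Valid

Tableau for the negation ¬((□¬◇s ∧ ◇◇(q ∨ p)) → ◇(¬◇s ∧ ◇(q ∨ p))):
1. ¬((□¬◇s ∧ ◇◇(q ∨ p)) → ◇(¬◇s ∧ ◇(q ∨ p))), u
2. □¬◇s ∧ ◇◇(q ∨ p), u
3. ¬◇(¬◇s ∧ ◇(q ∨ p)), u
4. □¬◇s, u
5. ◇◇(q ∨ p), u
6. ¬(¬◇s ∧ ◇(q ∨ p)), u
7. ¬◇s, u
8. ¬s, u
9. ¬◇(q ∨ p), u
10. ¬(q ∨ p), u
11. ¬q, u
12. ¬p, u
13. ◇(q ∨ p), v
14. ¬(¬◇s ∧ ◇(q ∨ p)), v
15. ¬◇s, v
16. ¬s, v
17. ¬(q ∨ p), v
18. ¬q, v
19. ¬p, v
20. ¬◇(q ∨ p), v
21. q ∨ p, w
22. ¬(¬◇s ∧ ◇(q ∨ p)), w
23. ¬◇s, w
24. ¬s, w
25. ¬(q ∨ p), w
26. ¬q, w
27. ¬p, w
28. p, w
Accessibility: uRu, uRv, uRw, vRu, vRv, vRw, wRu, wRv, wRw
Branch closes: p and ¬p both at w.
Every branch of the negation's tableau closes; the branch above is one of them.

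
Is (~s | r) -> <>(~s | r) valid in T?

Tableau for the negation ~((~s | r) -> <>(~s | r)):
1. ~((~s | r) -> <>(~s | r)), 0
2. ~s | r, 0   [~->-rule on 1]
3. ~<>(~s | r), 0   [~->-rule on 1]
4. ~(~s | r), 0   [~<>-rule on 3 via 0R0]
5. s, 0   [~|-rule on 4]
6. ~r, 0   [~|-rule on 4]
7. r, 0   [|-rule on 2 (branches; this branch)]
Accessibility: 0R0
Branch closes: r and ~r both at 0.
Every branch of the negation's tableau closes; the branch above is one of them.

Yes, valid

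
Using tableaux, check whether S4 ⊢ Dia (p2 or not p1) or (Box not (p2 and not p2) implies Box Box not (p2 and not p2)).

Tableau for the negation not (Dia (p2 or not p1) or (Box not (p2 and not p2) implies Box Box not (p2 and not p2))):
1. not (Dia (p2 or not p1) or (Box not (p2 and not p2) implies Box Box not (p2 and not p2))), 0
2. not Dia (p2 or not p1), 0
3. not (Box not (p2 and not p2) implies Box Box not (p2 and not p2)), 0
4. Box not (p2 and not p2), 0
5. not Box Box not (p2 and not p2), 0
6. not (p2 or not p1), 0
7. not p2, 0
8. p1, 0
9. not (p2 and not p2), 0
10. not Box not (p2 and not p2), 1
11. not (p2 or not p1), 1
12. not p2, 1
13. p1, 1
14. not (p2 and not p2), 1
15. p2 and not p2, 2
16. p2, 2
17. not p2, 2
Accessibility: 0R0, 0R1, 0R2, 1R1, 1R2, 2R2
Branch closes: p2 and not p2 both at 2.
Every branch of the negation's tableau closes; the branch above is one of them.

Yes, valid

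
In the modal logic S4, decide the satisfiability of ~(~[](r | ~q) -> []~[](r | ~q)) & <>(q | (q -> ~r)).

1. ~(~[](r | ~q) -> []~[](r | ~q)) & <>(q | (q -> ~r)), u
2. ~(~[](r | ~q) -> []~[](r | ~q)), u
3. <>(q | (q -> ~r)), u
4. ~[](r | ~q), u
5. ~[]~[](r | ~q), u
6. q | (q -> ~r), v
7. q -> ~r, v
8. ~r, v
9. ~(r | ~q), w
10. ~r, w
11. q, w
12. [](r | ~q), x
13. r | ~q, x
14. ~q, x
Accessibility: uRu, uRv, uRw, uRx, vRv, wRw, xRx

Yes, satisfiable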